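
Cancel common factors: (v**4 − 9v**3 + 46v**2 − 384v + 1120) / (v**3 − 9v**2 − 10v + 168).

(v**3 − 2v**2 + 32v − 160)/(v**2 − 2v − 24)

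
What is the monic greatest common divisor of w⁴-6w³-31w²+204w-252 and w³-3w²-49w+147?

Apply the Euclidean algorithm:
  w⁴-6w³-31w²+204w-252 = (w-3)(w³-3w²-49w+147) + (9w²-90w+189)
  w³-3w²-49w+147 = ((1/9)w+7/9)(9w²-90w+189) + (0)
Last nonzero remainder: 9w²-90w+189. Dividing through by 9 gives the monic gcd w²-10w+21.

w²-10w+21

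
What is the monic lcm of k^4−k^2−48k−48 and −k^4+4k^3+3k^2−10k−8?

k^6−k^5−3k^4−47k^3+2k^2+144k+96

Repeated division with remainder:
  k^4−k^2−48k−48 = (−1)(−k^4+4k^3+3k^2−10k−8) + (4k^3+2k^2−58k−56)
  −k^4+4k^3+3k^2−10k−8 = (−(1/4)k+9/8)(4k^3+2k^2−58k−56) + (−(55/4)k^2+(165/4)k+55)
  4k^3+2k^2−58k−56 = (−(16/55)k−56/55)(−(55/4)k^2+(165/4)k+55) + (0)
Last nonzero remainder: −(55/4)k^2+(165/4)k+55. Dividing through by −55/4 gives the monic gcd k^2−3k−4.
Then lcm(f, g) = f·g / gcd(f, g); expanding and making the result monic gives the answer.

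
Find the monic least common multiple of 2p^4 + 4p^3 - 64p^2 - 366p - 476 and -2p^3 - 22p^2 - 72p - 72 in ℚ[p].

p^6 + 11p^5 + 4p^4 - 435p^3 - 2461p^2 - 5436p - 4284

Euclidean algorithm in ℚ[p]:
  2p^4 + 4p^3 - 64p^2 - 366p - 476 = (-p + 9)(-2p^3 - 22p^2 - 72p - 72) + (62p^2 + 210p + 172)
  -2p^3 - 22p^2 - 72p - 72 = (-(1/31)p - 236/961)(62p^2 + 210p + 172) + (-(14300/961)p - 28600/961)
  62p^2 + 210p + 172 = (-(29791/7150)p - 41323/7150)(-(14300/961)p - 28600/961) + (0)
Last nonzero remainder: -(14300/961)p - 28600/961. Dividing through by -14300/961 gives the monic gcd p + 2.
Then lcm(f, g) = f·g / gcd(f, g); expanding and making the result monic gives the answer.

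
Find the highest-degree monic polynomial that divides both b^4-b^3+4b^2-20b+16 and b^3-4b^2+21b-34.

b-2

Euclidean algorithm in ℚ[b]:
  b^4-b^3+4b^2-20b+16 = (b+3)(b^3-4b^2+21b-34) + (-5b^2-49b+118)
  b^3-4b^2+21b-34 = (-(1/5)b+69/25)(-5b^2-49b+118) + ((4496/25)b-8992/25)
  -5b^2-49b+118 = (-(125/4496)b-1475/4496)((4496/25)b-8992/25) + (0)
Last nonzero remainder: (4496/25)b-8992/25. Dividing through by 4496/25 gives the monic gcd b-2.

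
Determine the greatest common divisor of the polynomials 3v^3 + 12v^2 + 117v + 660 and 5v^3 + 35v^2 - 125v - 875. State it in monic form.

Euclidean algorithm in ℚ[v]:
  3v^3 + 12v^2 + 117v + 660 = (3/5)(5v^3 + 35v^2 - 125v - 875) + (-9v^2 + 192v + 1185)
  5v^3 + 35v^2 - 125v - 875 = (-(5/9)v - 425/27)(-9v^2 + 192v + 1185) + ((32000/9)v + 160000/9)
  -9v^2 + 192v + 1185 = (-(81/32000)v + 2133/32000)((32000/9)v + 160000/9) + (0)
Last nonzero remainder: (32000/9)v + 160000/9. Dividing through by 32000/9 gives the monic gcd v + 5.

v + 5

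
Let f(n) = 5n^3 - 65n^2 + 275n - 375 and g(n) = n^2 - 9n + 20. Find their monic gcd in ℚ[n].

By polynomial division,
  5n^3 - 65n^2 + 275n - 375 = (5n - 20)(n^2 - 9n + 20) + (-5n + 25)
  n^2 - 9n + 20 = (-(1/5)n + 4/5)(-5n + 25) + (0)
Last nonzero remainder: -5n + 25. Dividing through by -5 gives the monic gcd n - 5.

n - 5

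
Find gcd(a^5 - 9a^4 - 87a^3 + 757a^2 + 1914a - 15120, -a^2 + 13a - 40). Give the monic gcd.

a^2 - 13a + 40

By polynomial division,
  a^5 - 9a^4 - 87a^3 + 757a^2 + 1914a - 15120 = (-a^3 - 4a^2 + 75a + 378)(-a^2 + 13a - 40) + (0)
Last nonzero remainder: -a^2 + 13a - 40. Dividing through by -1 gives the monic gcd a^2 - 13a + 40.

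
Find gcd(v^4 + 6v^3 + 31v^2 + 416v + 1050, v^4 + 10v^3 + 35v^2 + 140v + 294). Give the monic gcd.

Euclidean algorithm in ℚ[v]:
  v^4 + 6v^3 + 31v^2 + 416v + 1050 = (v^4 + 10v^3 + 35v^2 + 140v + 294) + (-4v^3 - 4v^2 + 276v + 756)
  v^4 + 10v^3 + 35v^2 + 140v + 294 = (-(1/4)v - 9/4)(-4v^3 - 4v^2 + 276v + 756) + (95v^2 + 950v + 1995)
  -4v^3 - 4v^2 + 276v + 756 = (-(4/95)v + 36/95)(95v^2 + 950v + 1995) + (0)
Last nonzero remainder: 95v^2 + 950v + 1995. Dividing through by 95 gives the monic gcd v^2 + 10v + 21.

v^2 + 10v + 21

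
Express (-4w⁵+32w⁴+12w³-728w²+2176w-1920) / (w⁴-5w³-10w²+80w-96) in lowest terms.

Apply the Euclidean algorithm:
  -4w⁵+32w⁴+12w³-728w²+2176w-1920 = (-4w+12)(w⁴-5w³-10w²+80w-96) + (32w³-288w²+832w-768)
  w⁴-5w³-10w²+80w-96 = ((1/32)w+1/8)(32w³-288w²+832w-768) + (0)
Last nonzero remainder: 32w³-288w²+832w-768. Dividing through by 32 gives the monic gcd w³-9w²+26w-24.
Cancel w³-9w²+26w-24 from numerator and denominator to get the reduced form.

(-4w²-4w+80)/(w+4)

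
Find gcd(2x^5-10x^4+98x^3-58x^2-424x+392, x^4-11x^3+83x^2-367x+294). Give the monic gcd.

x^3-5x^2+53x-49

Apply the Euclidean algorithm:
  2x^5-10x^4+98x^3-58x^2-424x+392 = (2x+12)(x^4-11x^3+83x^2-367x+294) + (64x^3-320x^2+3392x-3136)
  x^4-11x^3+83x^2-367x+294 = ((1/64)x-3/32)(64x^3-320x^2+3392x-3136) + (0)
Last nonzero remainder: 64x^3-320x^2+3392x-3136. Dividing through by 64 gives the monic gcd x^3-5x^2+53x-49.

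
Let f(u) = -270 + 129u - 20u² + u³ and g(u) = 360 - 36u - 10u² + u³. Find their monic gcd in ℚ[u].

Euclidean algorithm in ℚ[u]:
  u³ - 20u² + 129u - 270 = (u³ - 10u² - 36u + 360) + (-10u² + 165u - 630)
  u³ - 10u² - 36u + 360 = (-(1/10)u - 13/20)(-10u² + 165u - 630) + ((33/4)u - 99/2)
  -10u² + 165u - 630 = (-(40/33)u + 140/11)((33/4)u - 99/2) + (0)
Last nonzero remainder: (33/4)u - 99/2. Dividing through by 33/4 gives the monic gcd u - 6.

-6 + u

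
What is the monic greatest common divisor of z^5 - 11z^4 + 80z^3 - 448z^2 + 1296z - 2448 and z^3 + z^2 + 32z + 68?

By polynomial division,
  z^5 - 11z^4 + 80z^3 - 448z^2 + 1296z - 2448 = (z^2 - 12z + 60)(z^3 + z^2 + 32z + 68) + (-192z^2 + 192z - 6528)
  z^3 + z^2 + 32z + 68 = (-(1/192)z - 1/96)(-192z^2 + 192z - 6528) + (0)
Last nonzero remainder: -192z^2 + 192z - 6528. Dividing through by -192 gives the monic gcd z^2 - z + 34.

z^2 - z + 34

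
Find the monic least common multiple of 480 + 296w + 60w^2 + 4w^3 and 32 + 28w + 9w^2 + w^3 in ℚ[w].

960 + 1192w + 610w^2 + 157w^3 + 20w^4 + w^5

By polynomial division,
  4w^3 + 60w^2 + 296w + 480 = (4)(w^3 + 9w^2 + 28w + 32) + (24w^2 + 184w + 352)
  w^3 + 9w^2 + 28w + 32 = ((1/24)w + 1/18)(24w^2 + 184w + 352) + ((28/9)w + 112/9)
  24w^2 + 184w + 352 = ((54/7)w + 198/7)((28/9)w + 112/9) + (0)
Last nonzero remainder: (28/9)w + 112/9. Dividing through by 28/9 gives the monic gcd w + 4.
Then lcm(f, g) = f·g / gcd(f, g); expanding and making the result monic gives the answer.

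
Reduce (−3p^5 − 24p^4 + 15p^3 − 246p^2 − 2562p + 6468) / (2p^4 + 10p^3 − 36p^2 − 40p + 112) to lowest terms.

By polynomial division,
  −3p^5 − 24p^4 + 15p^3 − 246p^2 − 2562p + 6468 = (−(3/2)p − 9/2)(2p^4 + 10p^3 − 36p^2 − 40p + 112) + (6p^3 − 468p^2 − 2574p + 6972)
  2p^4 + 10p^3 − 36p^2 − 40p + 112 = ((1/3)p + 83/3)(6p^3 − 468p^2 − 2574p + 6972) + (13770p^2 + 68850p − 192780)
  6p^3 − 468p^2 − 2574p + 6972 = ((1/2295)p − 83/2295)(13770p^2 + 68850p − 192780) + (0)
Last nonzero remainder: 13770p^2 + 68850p − 192780. Dividing through by 13770 gives the monic gcd p^2 + 5p − 14.
Cancel p^2 + 5p − 14 from numerator and denominator to get the reduced form.

(−3p^3 − 9p^2 + 18p − 462)/(2p^2 − 8)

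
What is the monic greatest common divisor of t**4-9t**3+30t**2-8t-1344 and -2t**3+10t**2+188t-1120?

Euclidean algorithm in ℚ[t]:
  t**4-9t**3+30t**2-8t-1344 = (-(1/2)t+2)(-2t**3+10t**2+188t-1120) + (104t**2-944t+896)
  -2t**3+10t**2+188t-1120 = (-(1/52)t-53/676)(104t**2-944t+896) + ((22176/169)t-177408/169)
  104t**2-944t+896 = ((2197/2772)t-169/198)((22176/169)t-177408/169) + (0)
Last nonzero remainder: (22176/169)t-177408/169. Dividing through by 22176/169 gives the monic gcd t-8.

t-8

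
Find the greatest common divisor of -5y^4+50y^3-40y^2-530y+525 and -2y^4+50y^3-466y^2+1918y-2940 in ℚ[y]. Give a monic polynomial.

Euclidean algorithm in ℚ[y]:
  -5y^4+50y^3-40y^2-530y+525 = (5/2)(-2y^4+50y^3-466y^2+1918y-2940) + (-75y^3+1125y^2-5325y+7875)
  -2y^4+50y^3-466y^2+1918y-2940 = ((2/75)y-4/15)(-75y^3+1125y^2-5325y+7875) + (-24y^2+288y-840)
  -75y^3+1125y^2-5325y+7875 = ((25/8)y-75/8)(-24y^2+288y-840) + (0)
Last nonzero remainder: -24y^2+288y-840. Dividing through by -24 gives the monic gcd y^2-12y+35.

y^2-12y+35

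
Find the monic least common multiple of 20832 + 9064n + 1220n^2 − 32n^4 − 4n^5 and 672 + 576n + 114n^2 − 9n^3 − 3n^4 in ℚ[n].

Apply the Euclidean algorithm:
  −4n^5 − 32n^4 + 1220n^2 + 9064n + 20832 = ((4/3)n + 20/3)(−3n^4 − 9n^3 + 114n^2 + 576n + 672) + (−92n^3 − 308n^2 + 4328n + 16352)
  −3n^4 − 9n^3 + 114n^2 + 576n + 672 = ((3/92)n − 6/529)(−92n^3 − 308n^2 + 4328n + 16352) + (−(16200/529)n^2 + (48600/529)n + 453600/529)
  −92n^3 − 308n^2 + 4328n + 16352 = ((12167/4050)n + 38617/2025)(−(16200/529)n^2 + (48600/529)n + 453600/529) + (0)
Last nonzero remainder: −(16200/529)n^2 + (48600/529)n + 453600/529. Dividing through by −16200/529 gives the monic gcd n^2 − 3n − 28.
Then lcm(f, g) = f·g / gcd(f, g); expanding and making the result monic gives the answer.

−41664 − 49376n − 21244n^2 − 4096n^3 − 241n^4 + 56n^5 + 14n^6 + n^7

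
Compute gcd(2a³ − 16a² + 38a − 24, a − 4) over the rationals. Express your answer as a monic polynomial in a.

a − 4

By polynomial division,
  2a³ − 16a² + 38a − 24 = (2a² − 8a + 6)(a − 4) + (0)
The last nonzero remainder a − 4 is already monic.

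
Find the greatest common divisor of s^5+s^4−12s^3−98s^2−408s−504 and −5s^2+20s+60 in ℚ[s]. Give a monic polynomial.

s^2−4s−12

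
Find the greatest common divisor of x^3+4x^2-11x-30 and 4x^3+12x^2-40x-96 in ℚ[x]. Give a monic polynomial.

Apply the Euclidean algorithm:
  x^3+4x^2-11x-30 = (1/4)(4x^3+12x^2-40x-96) + (x^2-x-6)
  4x^3+12x^2-40x-96 = (4x+16)(x^2-x-6) + (0)
The last nonzero remainder x^2-x-6 is already monic.

x^2-x-6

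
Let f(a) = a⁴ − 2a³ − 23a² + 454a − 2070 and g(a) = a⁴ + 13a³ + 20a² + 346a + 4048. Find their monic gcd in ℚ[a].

Euclidean algorithm in ℚ[a]:
  a⁴ − 2a³ − 23a² + 454a − 2070 = (a⁴ + 13a³ + 20a² + 346a + 4048) + (−15a³ − 43a² + 108a − 6118)
  a⁴ + 13a³ + 20a² + 346a + 4048 = (−(1/15)a − 152/225)(−15a³ − 43a² + 108a − 6118) + (−(416/225)a² + (832/75)a − 19136/225)
  −15a³ − 43a² + 108a − 6118 = ((3375/416)a + 29925/416)(−(416/225)a² + (832/75)a − 19136/225) + (0)
Last nonzero remainder: −(416/225)a² + (832/75)a − 19136/225. Dividing through by −416/225 gives the monic gcd a² − 6a + 46.

a² − 6a + 46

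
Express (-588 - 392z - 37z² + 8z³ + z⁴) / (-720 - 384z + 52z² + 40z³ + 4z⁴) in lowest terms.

By polynomial division,
  z⁴ + 8z³ - 37z² - 392z - 588 = (1/4)(4z⁴ + 40z³ + 52z² - 384z - 720) + (-2z³ - 50z² - 296z - 408)
  4z⁴ + 40z³ + 52z² - 384z - 720 = (-2z + 30)(-2z³ - 50z² - 296z - 408) + (960z² + 7680z + 11520)
  -2z³ - 50z² - 296z - 408 = (-(1/480)z - 17/480)(960z² + 7680z + 11520) + (0)
Last nonzero remainder: 960z² + 7680z + 11520. Dividing through by 960 gives the monic gcd z² + 8z + 12.
Cancel z² + 8z + 12 from numerator and denominator to get the reduced form.

(-49 + z²)/(-60 + 8z + 4z²)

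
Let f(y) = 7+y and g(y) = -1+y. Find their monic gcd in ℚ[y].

1

Apply the Euclidean algorithm:
  y+7 = (y-1) + (8)
  y-1 = ((1/8)y-1/8)(8) + (0)
The last nonzero remainder is the constant 8, so the polynomials are coprime and gcd = 1.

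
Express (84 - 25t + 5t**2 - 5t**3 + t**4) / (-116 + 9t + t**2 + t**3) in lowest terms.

Euclidean algorithm in ℚ[t]:
  t**4 - 5t**3 + 5t**2 - 25t + 84 = (t - 6)(t**3 + t**2 + 9t - 116) + (2t**2 + 145t - 612)
  t**3 + t**2 + 9t - 116 = ((1/2)t - 143/4)(2t**2 + 145t - 612) + ((21995/4)t - 21995)
  2t**2 + 145t - 612 = ((8/21995)t + 612/21995)((21995/4)t - 21995) + (0)
Last nonzero remainder: (21995/4)t - 21995. Dividing through by 21995/4 gives the monic gcd t - 4.
Cancel t - 4 from numerator and denominator to get the reduced form.

(-21 + t - t**2 + t**3)/(29 + 5t + t**2)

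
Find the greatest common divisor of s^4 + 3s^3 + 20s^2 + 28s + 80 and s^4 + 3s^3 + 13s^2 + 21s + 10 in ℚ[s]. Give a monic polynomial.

By polynomial division,
  s^4 + 3s^3 + 20s^2 + 28s + 80 = (s^4 + 3s^3 + 13s^2 + 21s + 10) + (7s^2 + 7s + 70)
  s^4 + 3s^3 + 13s^2 + 21s + 10 = ((1/7)s^2 + (2/7)s + 1/7)(7s^2 + 7s + 70) + (0)
Last nonzero remainder: 7s^2 + 7s + 70. Dividing through by 7 gives the monic gcd s^2 + s + 10.

s^2 + s + 10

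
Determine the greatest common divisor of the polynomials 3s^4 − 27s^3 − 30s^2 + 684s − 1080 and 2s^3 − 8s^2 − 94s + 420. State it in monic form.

Repeated division with remainder:
  3s^4 − 27s^3 − 30s^2 + 684s − 1080 = ((3/2)s − 15/2)(2s^3 − 8s^2 − 94s + 420) + (51s^2 − 651s + 2070)
  2s^3 − 8s^2 − 94s + 420 = ((2/51)s + 298/867)(51s^2 − 651s + 2070) + ((14040/289)s − 84240/289)
  51s^2 − 651s + 2070 = ((4913/4680)s − 6647/936)((14040/289)s − 84240/289) + (0)
Last nonzero remainder: (14040/289)s − 84240/289. Dividing through by 14040/289 gives the monic gcd s − 6.

s − 6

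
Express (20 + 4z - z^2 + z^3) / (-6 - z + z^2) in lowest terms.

Apply the Euclidean algorithm:
  z^3 - z^2 + 4z + 20 = (z)(z^2 - z - 6) + (10z + 20)
  z^2 - z - 6 = ((1/10)z - 3/10)(10z + 20) + (0)
Last nonzero remainder: 10z + 20. Dividing through by 10 gives the monic gcd z + 2.
Cancel z + 2 from numerator and denominator to get the reduced form.

(10 - 3z + z^2)/(-3 + z)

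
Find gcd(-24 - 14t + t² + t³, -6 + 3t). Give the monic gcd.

1

Repeated division with remainder:
  t³ + t² - 14t - 24 = ((1/3)t² + t - 8/3)(3t - 6) + (-40)
  3t - 6 = (-(3/40)t + 3/20)(-40) + (0)
The last nonzero remainder is the constant -40, so the polynomials are coprime and gcd = 1.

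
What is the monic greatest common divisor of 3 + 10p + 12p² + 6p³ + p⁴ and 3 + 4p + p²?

3 + 4p + p²

By polynomial division,
  p⁴ + 6p³ + 12p² + 10p + 3 = (p² + 2p + 1)(p² + 4p + 3) + (0)
The last nonzero remainder p² + 4p + 3 is already monic.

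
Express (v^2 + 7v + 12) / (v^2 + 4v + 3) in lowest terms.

(v + 4)/(v + 1)

Euclidean algorithm in ℚ[v]:
  v^2 + 7v + 12 = (v^2 + 4v + 3) + (3v + 9)
  v^2 + 4v + 3 = ((1/3)v + 1/3)(3v + 9) + (0)
Last nonzero remainder: 3v + 9. Dividing through by 3 gives the monic gcd v + 3.
Cancel v + 3 from numerator and denominator to get the reduced form.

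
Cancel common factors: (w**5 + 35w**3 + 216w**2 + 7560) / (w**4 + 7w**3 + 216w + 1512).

Euclidean algorithm in ℚ[w]:
  w**5 + 35w**3 + 216w**2 + 7560 = (w - 7)(w**4 + 7w**3 + 216w + 1512) + (84w**3 + 18144)
  w**4 + 7w**3 + 216w + 1512 = ((1/84)w + 1/12)(84w**3 + 18144) + (0)
Last nonzero remainder: 84w**3 + 18144. Dividing through by 84 gives the monic gcd w**3 + 216.
Cancel w**3 + 216 from numerator and denominator to get the reduced form.

(w**2 + 35)/(w + 7)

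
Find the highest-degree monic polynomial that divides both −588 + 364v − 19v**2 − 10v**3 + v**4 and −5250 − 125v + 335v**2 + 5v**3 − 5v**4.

−42 − v + v**2

Euclidean algorithm in ℚ[v]:
  v**4 − 10v**3 − 19v**2 + 364v − 588 = (−1/5)(−5v**4 + 5v**3 + 335v**2 − 125v − 5250) + (−9v**3 + 48v**2 + 339v − 1638)
  −5v**4 + 5v**3 + 335v**2 − 125v − 5250 = ((5/9)v + 65/27)(−9v**3 + 48v**2 + 339v − 1638) + ((280/9)v**2 − (280/9)v − 3920/3)
  −9v**3 + 48v**2 + 339v − 1638 = (−(81/280)v + 351/280)((280/9)v**2 − (280/9)v − 3920/3) + (0)
Last nonzero remainder: (280/9)v**2 − (280/9)v − 3920/3. Dividing through by 280/9 gives the monic gcd v**2 − v − 42.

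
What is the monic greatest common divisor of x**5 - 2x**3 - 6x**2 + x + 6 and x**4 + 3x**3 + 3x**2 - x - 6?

x**3 + x**2 + x - 3

Euclidean algorithm in ℚ[x]:
  x**5 - 2x**3 - 6x**2 + x + 6 = (x - 3)(x**4 + 3x**3 + 3x**2 - x - 6) + (4x**3 + 4x**2 + 4x - 12)
  x**4 + 3x**3 + 3x**2 - x - 6 = ((1/4)x + 1/2)(4x**3 + 4x**2 + 4x - 12) + (0)
Last nonzero remainder: 4x**3 + 4x**2 + 4x - 12. Dividing through by 4 gives the monic gcd x**3 + x**2 + x - 3.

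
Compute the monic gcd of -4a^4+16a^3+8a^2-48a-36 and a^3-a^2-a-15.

By polynomial division,
  -4a^4+16a^3+8a^2-48a-36 = (-4a+12)(a^3-a^2-a-15) + (16a^2-96a+144)
  a^3-a^2-a-15 = ((1/16)a+5/16)(16a^2-96a+144) + (20a-60)
  16a^2-96a+144 = ((4/5)a-12/5)(20a-60) + (0)
Last nonzero remainder: 20a-60. Dividing through by 20 gives the monic gcd a-3.

a-3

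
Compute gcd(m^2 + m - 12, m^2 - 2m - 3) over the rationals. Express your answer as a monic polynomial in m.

m - 3

By polynomial division,
  m^2 + m - 12 = (m^2 - 2m - 3) + (3m - 9)
  m^2 - 2m - 3 = ((1/3)m + 1/3)(3m - 9) + (0)
Last nonzero remainder: 3m - 9. Dividing through by 3 gives the monic gcd m - 3.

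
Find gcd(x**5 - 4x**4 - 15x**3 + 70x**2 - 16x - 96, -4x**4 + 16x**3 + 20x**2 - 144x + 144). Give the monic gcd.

Repeated division with remainder:
  x**5 - 4x**4 - 15x**3 + 70x**2 - 16x - 96 = (-(1/4)x)(-4x**4 + 16x**3 + 20x**2 - 144x + 144) + (-10x**3 + 34x**2 + 20x - 96)
  -4x**4 + 16x**3 + 20x**2 - 144x + 144 = ((2/5)x - 6/25)(-10x**3 + 34x**2 + 20x - 96) + ((504/25)x**2 - (504/5)x + 3024/25)
  -10x**3 + 34x**2 + 20x - 96 = (-(125/252)x - 50/63)((504/25)x**2 - (504/5)x + 3024/25) + (0)
Last nonzero remainder: (504/25)x**2 - (504/5)x + 3024/25. Dividing through by 504/25 gives the monic gcd x**2 - 5x + 6.

x**2 - 5x + 6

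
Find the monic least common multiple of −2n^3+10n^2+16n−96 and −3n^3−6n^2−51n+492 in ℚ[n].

Euclidean algorithm in ℚ[n]:
  −2n^3+10n^2+16n−96 = (2/3)(−3n^3−6n^2−51n+492) + (14n^2+50n−424)
  −3n^3−6n^2−51n+492 = (−(3/14)n+33/98)(14n^2+50n−424) + (−(7776/49)n+31104/49)
  14n^2+50n−424 = (−(343/3888)n−2597/3888)(−(7776/49)n+31104/49) + (0)
Last nonzero remainder: −(7776/49)n+31104/49. Dividing through by −7776/49 gives the monic gcd n−4.
Then lcm(f, g) = f·g / gcd(f, g); expanding and making the result monic gives the answer.

n^5+n^4+3n^3−205n^2−40n+1968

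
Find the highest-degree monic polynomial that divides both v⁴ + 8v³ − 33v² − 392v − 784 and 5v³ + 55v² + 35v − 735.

By polynomial division,
  v⁴ + 8v³ − 33v² − 392v − 784 = ((1/5)v − 3/5)(5v³ + 55v² + 35v − 735) + (−7v² − 224v − 1225)
  5v³ + 55v² + 35v − 735 = (−(5/7)v + 15)(−7v² − 224v − 1225) + (2520v + 17640)
  −7v² − 224v − 1225 = (−(1/360)v − 5/72)(2520v + 17640) + (0)
Last nonzero remainder: 2520v + 17640. Dividing through by 2520 gives the monic gcd v + 7.

v + 7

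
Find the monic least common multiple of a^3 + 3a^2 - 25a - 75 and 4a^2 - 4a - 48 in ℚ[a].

Euclidean algorithm in ℚ[a]:
  a^3 + 3a^2 - 25a - 75 = ((1/4)a + 1)(4a^2 - 4a - 48) + (-9a - 27)
  4a^2 - 4a - 48 = (-(4/9)a + 16/9)(-9a - 27) + (0)
Last nonzero remainder: -9a - 27. Dividing through by -9 gives the monic gcd a + 3.
Then lcm(f, g) = f·g / gcd(f, g); expanding and making the result monic gives the answer.

a^4 - a^3 - 37a^2 + 25a + 300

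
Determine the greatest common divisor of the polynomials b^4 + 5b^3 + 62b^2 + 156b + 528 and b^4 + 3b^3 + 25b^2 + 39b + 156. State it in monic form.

By polynomial division,
  b^4 + 5b^3 + 62b^2 + 156b + 528 = (b^4 + 3b^3 + 25b^2 + 39b + 156) + (2b^3 + 37b^2 + 117b + 372)
  b^4 + 3b^3 + 25b^2 + 39b + 156 = ((1/2)b − 31/4)(2b^3 + 37b^2 + 117b + 372) + ((1013/4)b^2 + (3039/4)b + 3039)
  2b^3 + 37b^2 + 117b + 372 = ((8/1013)b + 124/1013)((1013/4)b^2 + (3039/4)b + 3039) + (0)
Last nonzero remainder: (1013/4)b^2 + (3039/4)b + 3039. Dividing through by 1013/4 gives the monic gcd b^2 + 3b + 12.

b^2 + 3b + 12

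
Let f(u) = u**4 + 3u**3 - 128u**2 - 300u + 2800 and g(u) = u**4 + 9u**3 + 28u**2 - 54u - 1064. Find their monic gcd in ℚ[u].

u**2 + 3u - 28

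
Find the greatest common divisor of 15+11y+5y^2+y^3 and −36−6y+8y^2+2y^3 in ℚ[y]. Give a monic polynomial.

Apply the Euclidean algorithm:
  y^3+5y^2+11y+15 = (1/2)(2y^3+8y^2−6y−36) + (y^2+14y+33)
  2y^3+8y^2−6y−36 = (2y−20)(y^2+14y+33) + (208y+624)
  y^2+14y+33 = ((1/208)y+11/208)(208y+624) + (0)
Last nonzero remainder: 208y+624. Dividing through by 208 gives the monic gcd y+3.

3+y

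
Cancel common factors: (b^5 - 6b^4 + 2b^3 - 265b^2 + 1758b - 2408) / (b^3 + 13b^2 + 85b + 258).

Euclidean algorithm in ℚ[b]:
  b^5 - 6b^4 + 2b^3 - 265b^2 + 1758b - 2408 = (b^2 - 19b + 164)(b^3 + 13b^2 + 85b + 258) + (-1040b^2 - 7280b - 44720)
  b^3 + 13b^2 + 85b + 258 = (-(1/1040)b - 3/520)(-1040b^2 - 7280b - 44720) + (0)
Last nonzero remainder: -1040b^2 - 7280b - 44720. Dividing through by -1040 gives the monic gcd b^2 + 7b + 43.
Cancel b^2 + 7b + 43 from numerator and denominator to get the reduced form.

(b^3 - 13b^2 + 50b - 56)/(b + 6)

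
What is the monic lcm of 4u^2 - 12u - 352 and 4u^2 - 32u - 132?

By polynomial division,
  4u^2 - 12u - 352 = (4u^2 - 32u - 132) + (20u - 220)
  4u^2 - 32u - 132 = ((1/5)u + 3/5)(20u - 220) + (0)
Last nonzero remainder: 20u - 220. Dividing through by 20 gives the monic gcd u - 11.
Then lcm(f, g) = f·g / gcd(f, g); expanding and making the result monic gives the answer.

u^3 - 97u - 264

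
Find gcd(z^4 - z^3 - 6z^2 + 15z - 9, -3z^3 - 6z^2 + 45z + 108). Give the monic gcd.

Euclidean algorithm in ℚ[z]:
  z^4 - z^3 - 6z^2 + 15z - 9 = (-(1/3)z + 1)(-3z^3 - 6z^2 + 45z + 108) + (15z^2 + 6z - 117)
  -3z^3 - 6z^2 + 45z + 108 = (-(1/5)z - 8/25)(15z^2 + 6z - 117) + ((588/25)z + 1764/25)
  15z^2 + 6z - 117 = ((125/196)z - 325/196)((588/25)z + 1764/25) + (0)
Last nonzero remainder: (588/25)z + 1764/25. Dividing through by 588/25 gives the monic gcd z + 3.

z + 3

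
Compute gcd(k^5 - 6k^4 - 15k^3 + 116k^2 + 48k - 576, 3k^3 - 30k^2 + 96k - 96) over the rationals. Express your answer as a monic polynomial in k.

Euclidean algorithm in ℚ[k]:
  k^5 - 6k^4 - 15k^3 + 116k^2 + 48k - 576 = ((1/3)k^2 + (4/3)k - 7/3)(3k^3 - 30k^2 + 96k - 96) + (-50k^2 + 400k - 800)
  3k^3 - 30k^2 + 96k - 96 = (-(3/50)k + 3/25)(-50k^2 + 400k - 800) + (0)
Last nonzero remainder: -50k^2 + 400k - 800. Dividing through by -50 gives the monic gcd k^2 - 8k + 16.

k^2 - 8k + 16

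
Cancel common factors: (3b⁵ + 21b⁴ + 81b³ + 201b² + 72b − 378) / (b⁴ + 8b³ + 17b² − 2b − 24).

(3b³ + 15b² + 60b + 126)/(b² + 6b + 8)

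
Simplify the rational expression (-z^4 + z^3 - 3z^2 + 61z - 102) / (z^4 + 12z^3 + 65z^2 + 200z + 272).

By polynomial division,
  -z^4 + z^3 - 3z^2 + 61z - 102 = (-1)(z^4 + 12z^3 + 65z^2 + 200z + 272) + (13z^3 + 62z^2 + 261z + 170)
  z^4 + 12z^3 + 65z^2 + 200z + 272 = ((1/13)z + 94/169)(13z^3 + 62z^2 + 261z + 170) + ((1764/169)z^2 + (7056/169)z + 29988/169)
  13z^3 + 62z^2 + 261z + 170 = ((2197/1764)z + 845/882)((1764/169)z^2 + (7056/169)z + 29988/169) + (0)
Last nonzero remainder: (1764/169)z^2 + (7056/169)z + 29988/169. Dividing through by 1764/169 gives the monic gcd z^2 + 4z + 17.
Cancel z^2 + 4z + 17 from numerator and denominator to get the reduced form.

(-z^2 + 5z - 6)/(z^2 + 8z + 16)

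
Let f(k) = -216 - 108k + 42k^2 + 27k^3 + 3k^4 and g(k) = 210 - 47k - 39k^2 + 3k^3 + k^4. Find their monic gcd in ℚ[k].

-6 + k + k^2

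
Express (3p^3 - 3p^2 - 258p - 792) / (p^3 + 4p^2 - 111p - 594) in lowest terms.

(3p + 12)/(p + 9)

Apply the Euclidean algorithm:
  3p^3 - 3p^2 - 258p - 792 = (3)(p^3 + 4p^2 - 111p - 594) + (-15p^2 + 75p + 990)
  p^3 + 4p^2 - 111p - 594 = (-(1/15)p - 3/5)(-15p^2 + 75p + 990) + (0)
Last nonzero remainder: -15p^2 + 75p + 990. Dividing through by -15 gives the monic gcd p^2 - 5p - 66.
Cancel p^2 - 5p - 66 from numerator and denominator to get the reduced form.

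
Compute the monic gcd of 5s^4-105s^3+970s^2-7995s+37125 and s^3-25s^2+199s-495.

s^2-20s+99

Repeated division with remainder:
  5s^4-105s^3+970s^2-7995s+37125 = (5s+20)(s^3-25s^2+199s-495) + (475s^2-9500s+47025)
  s^3-25s^2+199s-495 = ((1/475)s-1/95)(475s^2-9500s+47025) + (0)
Last nonzero remainder: 475s^2-9500s+47025. Dividing through by 475 gives the monic gcd s^2-20s+99.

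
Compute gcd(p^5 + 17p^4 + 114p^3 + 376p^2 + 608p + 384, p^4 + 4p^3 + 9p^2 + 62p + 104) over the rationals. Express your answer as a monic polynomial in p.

p^2 + 6p + 8

Repeated division with remainder:
  p^5 + 17p^4 + 114p^3 + 376p^2 + 608p + 384 = (p + 13)(p^4 + 4p^3 + 9p^2 + 62p + 104) + (53p^3 + 197p^2 − 302p − 968)
  p^4 + 4p^3 + 9p^2 + 62p + 104 = ((1/53)p + 15/2809)(53p^3 + 197p^2 − 302p − 968) + ((38332/2809)p^2 + (229992/2809)p + 306656/2809)
  53p^3 + 197p^2 − 302p − 968 = ((148877/38332)p − 339889/38332)((38332/2809)p^2 + (229992/2809)p + 306656/2809) + (0)
Last nonzero remainder: (38332/2809)p^2 + (229992/2809)p + 306656/2809. Dividing through by 38332/2809 gives the monic gcd p^2 + 6p + 8.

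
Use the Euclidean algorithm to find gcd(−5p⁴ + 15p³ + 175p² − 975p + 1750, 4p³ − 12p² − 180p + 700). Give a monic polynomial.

p² + 2p − 35

Apply the Euclidean algorithm:
  −5p⁴ + 15p³ + 175p² − 975p + 1750 = (−(5/4)p)(4p³ − 12p² − 180p + 700) + (−50p² − 100p + 1750)
  4p³ − 12p² − 180p + 700 = (−(2/25)p + 2/5)(−50p² − 100p + 1750) + (0)
Last nonzero remainder: −50p² − 100p + 1750. Dividing through by −50 gives the monic gcd p² + 2p − 35.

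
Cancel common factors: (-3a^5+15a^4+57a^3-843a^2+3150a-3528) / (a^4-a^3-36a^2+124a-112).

By polynomial division,
  -3a^5+15a^4+57a^3-843a^2+3150a-3528 = (-3a+12)(a^4-a^3-36a^2+124a-112) + (-39a^3-39a^2+1326a-2184)
  a^4-a^3-36a^2+124a-112 = (-(1/39)a+2/39)(-39a^3-39a^2+1326a-2184) + (0)
Last nonzero remainder: -39a^3-39a^2+1326a-2184. Dividing through by -39 gives the monic gcd a^3+a^2-34a+56.
Cancel a^3+a^2-34a+56 from numerator and denominator to get the reduced form.

(-3a^2+18a-63)/(a-2)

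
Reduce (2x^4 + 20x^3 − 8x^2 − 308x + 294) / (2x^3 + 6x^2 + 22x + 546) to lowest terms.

Repeated division with remainder:
  2x^4 + 20x^3 − 8x^2 − 308x + 294 = (x + 7)(2x^3 + 6x^2 + 22x + 546) + (−72x^2 − 1008x − 3528)
  2x^3 + 6x^2 + 22x + 546 = (−(1/36)x + 11/36)(−72x^2 − 1008x − 3528) + (232x + 1624)
  −72x^2 − 1008x − 3528 = (−(9/29)x − 63/29)(232x + 1624) + (0)
Last nonzero remainder: 232x + 1624. Dividing through by 232 gives the monic gcd x + 7.
Cancel x + 7 from numerator and denominator to get the reduced form.

(x^3 + 3x^2 − 25x + 21)/(x^2 − 4x + 39)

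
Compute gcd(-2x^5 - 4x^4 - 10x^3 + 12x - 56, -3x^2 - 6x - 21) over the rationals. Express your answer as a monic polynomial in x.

x^2 + 2x + 7

Euclidean algorithm in ℚ[x]:
  -2x^5 - 4x^4 - 10x^3 + 12x - 56 = ((2/3)x^3 - (4/3)x + 8/3)(-3x^2 - 6x - 21) + (0)
Last nonzero remainder: -3x^2 - 6x - 21. Dividing through by -3 gives the monic gcd x^2 + 2x + 7.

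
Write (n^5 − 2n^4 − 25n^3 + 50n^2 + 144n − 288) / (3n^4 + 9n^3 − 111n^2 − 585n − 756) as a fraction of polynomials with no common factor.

Euclidean algorithm in ℚ[n]:
  n^5 − 2n^4 − 25n^3 + 50n^2 + 144n − 288 = ((1/3)n − 5/3)(3n^4 + 9n^3 − 111n^2 − 585n − 756) + (27n^3 + 60n^2 − 579n − 1548)
  3n^4 + 9n^3 − 111n^2 − 585n − 756 = ((1/9)n + 7/81)(27n^3 + 60n^2 − 579n − 1548) + (−(1400/27)n^2 − (9800/27)n − 5600/9)
  27n^3 + 60n^2 − 579n − 1548 = (−(729/1400)n + 3483/1400)(−(1400/27)n^2 − (9800/27)n − 5600/9) + (0)
Last nonzero remainder: −(1400/27)n^2 − (9800/27)n − 5600/9. Dividing through by −1400/27 gives the monic gcd n^2 + 7n + 12.
Cancel n^2 + 7n + 12 from numerator and denominator to get the reduced form.

(n^3 − 9n^2 + 26n − 24)/(3n^2 − 12n − 63)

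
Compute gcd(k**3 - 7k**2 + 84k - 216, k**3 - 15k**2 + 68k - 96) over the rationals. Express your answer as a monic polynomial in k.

k - 3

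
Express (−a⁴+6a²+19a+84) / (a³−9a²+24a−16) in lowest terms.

By polynomial division,
  −a⁴+6a²+19a+84 = (−a−9)(a³−9a²+24a−16) + (−51a²+219a−60)
  a³−9a²+24a−16 = (−(1/51)a+80/867)(−51a²+219a−60) + ((756/289)a−3024/289)
  −51a²+219a−60 = (−(4913/252)a+1445/252)((756/289)a−3024/289) + (0)
Last nonzero remainder: (756/289)a−3024/289. Dividing through by 756/289 gives the monic gcd a−4.
Cancel a−4 from numerator and denominator to get the reduced form.

(−a³−4a²−10a−21)/(a²−5a+4)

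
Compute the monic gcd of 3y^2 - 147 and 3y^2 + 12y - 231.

Euclidean algorithm in ℚ[y]:
  3y^2 - 147 = (3y^2 + 12y - 231) + (-12y + 84)
  3y^2 + 12y - 231 = (-(1/4)y - 11/4)(-12y + 84) + (0)
Last nonzero remainder: -12y + 84. Dividing through by -12 gives the monic gcd y - 7.

y - 7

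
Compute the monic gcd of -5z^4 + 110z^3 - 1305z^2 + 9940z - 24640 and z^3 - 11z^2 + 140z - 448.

z^3 - 11z^2 + 140z - 448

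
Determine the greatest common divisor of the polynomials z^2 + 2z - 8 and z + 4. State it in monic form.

Apply the Euclidean algorithm:
  z^2 + 2z - 8 = (z - 2)(z + 4) + (0)
The last nonzero remainder z + 4 is already monic.

z + 4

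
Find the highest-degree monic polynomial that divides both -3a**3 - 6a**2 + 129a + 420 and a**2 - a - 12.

1

Euclidean algorithm in ℚ[a]:
  -3a**3 - 6a**2 + 129a + 420 = (-3a - 9)(a**2 - a - 12) + (84a + 312)
  a**2 - a - 12 = ((1/84)a - 11/196)(84a + 312) + (270/49)
  84a + 312 = ((686/45)a + 2548/45)(270/49) + (0)
The last nonzero remainder is the constant 270/49, so the polynomials are coprime and gcd = 1.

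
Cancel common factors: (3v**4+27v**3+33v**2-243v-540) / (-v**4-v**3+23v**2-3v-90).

(-3v**2-21v-36)/(v**2-v-6)

Repeated division with remainder:
  3v**4+27v**3+33v**2-243v-540 = (-3)(-v**4-v**3+23v**2-3v-90) + (24v**3+102v**2-252v-810)
  -v**4-v**3+23v**2-3v-90 = (-(1/24)v+13/96)(24v**3+102v**2-252v-810) + (-(21/16)v**2-(21/8)v+315/16)
  24v**3+102v**2-252v-810 = (-(128/7)v-288/7)(-(21/16)v**2-(21/8)v+315/16) + (0)
Last nonzero remainder: -(21/16)v**2-(21/8)v+315/16. Dividing through by -21/16 gives the monic gcd v**2+2v-15.
Cancel v**2+2v-15 from numerator and denominator to get the reduced form.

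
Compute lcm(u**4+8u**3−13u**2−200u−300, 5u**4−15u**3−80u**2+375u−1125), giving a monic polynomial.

u**6+5u**5−28u**4−89u**3+183u**2−900u−2700

Euclidean algorithm in ℚ[u]:
  u**4+8u**3−13u**2−200u−300 = (1/5)(5u**4−15u**3−80u**2+375u−1125) + (11u**3+3u**2−275u−75)
  5u**4−15u**3−80u**2+375u−1125 = ((5/11)u−180/121)(11u**3+3u**2−275u−75) + ((5985/121)u**2−149625/121)
  11u**3+3u**2−275u−75 = ((1331/5985)u+121/1995)((5985/121)u**2−149625/121) + (0)
Last nonzero remainder: (5985/121)u**2−149625/121. Dividing through by 5985/121 gives the monic gcd u**2−25.
Then lcm(f, g) = f·g / gcd(f, g); expanding and making the result monic gives the answer.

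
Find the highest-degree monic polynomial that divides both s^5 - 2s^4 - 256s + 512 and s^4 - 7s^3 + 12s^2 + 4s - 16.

Apply the Euclidean algorithm:
  s^5 - 2s^4 - 256s + 512 = (s + 5)(s^4 - 7s^3 + 12s^2 + 4s - 16) + (23s^3 - 64s^2 - 260s + 592)
  s^4 - 7s^3 + 12s^2 + 4s - 16 = ((1/23)s - 97/529)(23s^3 - 64s^2 - 260s + 592) + ((6120/529)s^2 - (36720/529)s + 48960/529)
  23s^3 - 64s^2 - 260s + 592 = ((12167/6120)s + 19573/3060)((6120/529)s^2 - (36720/529)s + 48960/529) + (0)
Last nonzero remainder: (6120/529)s^2 - (36720/529)s + 48960/529. Dividing through by 6120/529 gives the monic gcd s^2 - 6s + 8.

s^2 - 6s + 8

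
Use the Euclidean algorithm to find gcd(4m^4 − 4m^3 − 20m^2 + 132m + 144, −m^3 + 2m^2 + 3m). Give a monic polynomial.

m + 1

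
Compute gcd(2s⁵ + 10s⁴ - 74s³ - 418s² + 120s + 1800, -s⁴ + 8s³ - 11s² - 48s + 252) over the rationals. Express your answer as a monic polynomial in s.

s² - 3s - 18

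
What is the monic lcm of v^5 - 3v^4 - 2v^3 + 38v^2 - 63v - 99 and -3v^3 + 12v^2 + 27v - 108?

Repeated division with remainder:
  v^5 - 3v^4 - 2v^3 + 38v^2 - 63v - 99 = (-(1/3)v^2 - (1/3)v - 11/3)(-3v^3 + 12v^2 + 27v - 108) + (55v^2 - 495)
  -3v^3 + 12v^2 + 27v - 108 = (-(3/55)v + 12/55)(55v^2 - 495) + (0)
Last nonzero remainder: 55v^2 - 495. Dividing through by 55 gives the monic gcd v^2 - 9.
Then lcm(f, g) = f·g / gcd(f, g); expanding and making the result monic gives the answer.

v^6 - 7v^5 + 10v^4 + 46v^3 - 215v^2 + 153v + 396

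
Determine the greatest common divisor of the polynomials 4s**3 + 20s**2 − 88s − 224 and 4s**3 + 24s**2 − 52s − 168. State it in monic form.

Apply the Euclidean algorithm:
  4s**3 + 20s**2 − 88s − 224 = (4s**3 + 24s**2 − 52s − 168) + (−4s**2 − 36s − 56)
  4s**3 + 24s**2 − 52s − 168 = (−s + 3)(−4s**2 − 36s − 56) + (0)
Last nonzero remainder: −4s**2 − 36s − 56. Dividing through by −4 gives the monic gcd s**2 + 9s + 14.

s**2 + 9s + 14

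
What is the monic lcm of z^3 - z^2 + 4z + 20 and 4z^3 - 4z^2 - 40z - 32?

z^5 - 4z^4 + 3z^3 + 12z^2 - 76z - 80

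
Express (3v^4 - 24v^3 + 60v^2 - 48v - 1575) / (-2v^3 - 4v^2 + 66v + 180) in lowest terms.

Apply the Euclidean algorithm:
  3v^4 - 24v^3 + 60v^2 - 48v - 1575 = (-(3/2)v + 15)(-2v^3 - 4v^2 + 66v + 180) + (219v^2 - 768v - 4275)
  -2v^3 - 4v^2 + 66v + 180 = (-(2/219)v - 268/5329)(219v^2 - 768v - 4275) + (-(62160/5329)v - 186480/5329)
  219v^2 - 768v - 4275 = (-(389017/20720)v + 506255/4144)(-(62160/5329)v - 186480/5329) + (0)
Last nonzero remainder: -(62160/5329)v - 186480/5329. Dividing through by -62160/5329 gives the monic gcd v + 3.
Cancel v + 3 from numerator and denominator to get the reduced form.

(-3v^3 + 33v^2 - 159v + 525)/(2v^2 - 2v - 60)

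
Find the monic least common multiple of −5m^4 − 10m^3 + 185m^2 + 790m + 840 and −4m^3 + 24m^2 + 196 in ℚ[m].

Euclidean algorithm in ℚ[m]:
  −5m^4 − 10m^3 + 185m^2 + 790m + 840 = ((5/4)m + 10)(−4m^3 + 24m^2 + 196) + (−55m^2 + 545m − 1120)
  −4m^3 + 24m^2 + 196 = ((4/55)m + 172/605)(−55m^2 + 545m − 1120) + (−(8892/121)m + 62244/121)
  −55m^2 + 545m − 1120 = ((6655/8892)m − 4840/2223)(−(8892/121)m + 62244/121) + (0)
Last nonzero remainder: −(8892/121)m + 62244/121. Dividing through by −8892/121 gives the monic gcd m − 7.
Then lcm(f, g) = f·g / gcd(f, g); expanding and making the result monic gives the answer.

m^6 + 3m^5 − 28m^4 − 181m^3 − 585m^2 − 1274m − 1176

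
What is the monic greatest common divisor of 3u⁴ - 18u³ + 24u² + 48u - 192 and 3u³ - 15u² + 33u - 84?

u - 4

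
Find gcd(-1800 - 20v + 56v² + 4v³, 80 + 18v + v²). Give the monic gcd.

10 + v

Repeated division with remainder:
  4v³ + 56v² - 20v - 1800 = (4v - 16)(v² + 18v + 80) + (-52v - 520)
  v² + 18v + 80 = (-(1/52)v - 2/13)(-52v - 520) + (0)
Last nonzero remainder: -52v - 520. Dividing through by -52 gives the monic gcd v + 10.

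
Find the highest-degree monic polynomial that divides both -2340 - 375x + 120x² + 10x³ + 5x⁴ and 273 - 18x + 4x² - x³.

39 + 3x + x²

Euclidean algorithm in ℚ[x]:
  5x⁴ + 10x³ + 120x² - 375x - 2340 = (-5x - 30)(-x³ + 4x² - 18x + 273) + (150x² + 450x + 5850)
  -x³ + 4x² - 18x + 273 = (-(1/150)x + 7/150)(150x² + 450x + 5850) + (0)
Last nonzero remainder: 150x² + 450x + 5850. Dividing through by 150 gives the monic gcd x² + 3x + 39.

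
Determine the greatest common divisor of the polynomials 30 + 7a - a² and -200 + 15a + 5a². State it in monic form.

Repeated division with remainder:
  -a² + 7a + 30 = (-1/5)(5a² + 15a - 200) + (10a - 10)
  5a² + 15a - 200 = ((1/2)a + 2)(10a - 10) + (-180)
  10a - 10 = (-(1/18)a + 1/18)(-180) + (0)
The last nonzero remainder is the constant -180, so the polynomials are coprime and gcd = 1.

1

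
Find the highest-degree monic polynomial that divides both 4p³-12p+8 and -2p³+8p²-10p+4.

p²-2p+1

Euclidean algorithm in ℚ[p]:
  4p³-12p+8 = (-2)(-2p³+8p²-10p+4) + (16p²-32p+16)
  -2p³+8p²-10p+4 = (-(1/8)p+1/4)(16p²-32p+16) + (0)
Last nonzero remainder: 16p²-32p+16. Dividing through by 16 gives the monic gcd p²-2p+1.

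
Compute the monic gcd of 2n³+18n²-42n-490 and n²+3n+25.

By polynomial division,
  2n³+18n²-42n-490 = (2n+12)(n²+3n+25) + (-128n-790)
  n²+3n+25 = (-(1/128)n+203/8192)(-128n-790) + (182585/4096)
  -128n-790 = (-(524288/182585)n-647168/36517)(182585/4096) + (0)
The last nonzero remainder is the constant 182585/4096, so the polynomials are coprime and gcd = 1.

1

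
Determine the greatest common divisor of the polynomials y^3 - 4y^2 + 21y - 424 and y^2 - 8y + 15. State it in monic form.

1

By polynomial division,
  y^3 - 4y^2 + 21y - 424 = (y + 4)(y^2 - 8y + 15) + (38y - 484)
  y^2 - 8y + 15 = ((1/38)y + 45/361)(38y - 484) + (27195/361)
  38y - 484 = ((13718/27195)y - 174724/27195)(27195/361) + (0)
The last nonzero remainder is the constant 27195/361, so the polynomials are coprime and gcd = 1.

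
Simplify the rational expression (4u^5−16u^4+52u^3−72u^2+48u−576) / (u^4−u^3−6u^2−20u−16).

Repeated division with remainder:
  4u^5−16u^4+52u^3−72u^2+48u−576 = (4u−12)(u^4−u^3−6u^2−20u−16) + (64u^3−64u^2−128u−768)
  u^4−u^3−6u^2−20u−16 = ((1/64)u)(64u^3−64u^2−128u−768) + (−4u^2−8u−16)
  64u^3−64u^2−128u−768 = (−16u+48)(−4u^2−8u−16) + (0)
Last nonzero remainder: −4u^2−8u−16. Dividing through by −4 gives the monic gcd u^2+2u+4.
Cancel u^2+2u+4 from numerator and denominator to get the reduced form.

(4u^3−24u^2+84u−144)/(u^2−3u−4)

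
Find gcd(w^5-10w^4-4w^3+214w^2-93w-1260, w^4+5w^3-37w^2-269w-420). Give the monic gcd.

w^2-4w-21

By polynomial division,
  w^5-10w^4-4w^3+214w^2-93w-1260 = (w-15)(w^4+5w^3-37w^2-269w-420) + (108w^3-72w^2-3708w-7560)
  w^4+5w^3-37w^2-269w-420 = ((1/108)w+17/324)(108w^3-72w^2-3708w-7560) + ((10/9)w^2-(40/9)w-70/3)
  108w^3-72w^2-3708w-7560 = ((486/5)w+324)((10/9)w^2-(40/9)w-70/3) + (0)
Last nonzero remainder: (10/9)w^2-(40/9)w-70/3. Dividing through by 10/9 gives the monic gcd w^2-4w-21.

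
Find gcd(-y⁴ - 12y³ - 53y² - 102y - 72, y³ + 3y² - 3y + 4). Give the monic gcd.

Repeated division with remainder:
  -y⁴ - 12y³ - 53y² - 102y - 72 = (-y - 9)(y³ + 3y² - 3y + 4) + (-29y² - 125y - 36)
  y³ + 3y² - 3y + 4 = (-(1/29)y + 38/841)(-29y² - 125y - 36) + ((1183/841)y + 4732/841)
  -29y² - 125y - 36 = (-(24389/1183)y - 7569/1183)((1183/841)y + 4732/841) + (0)
Last nonzero remainder: (1183/841)y + 4732/841. Dividing through by 1183/841 gives the monic gcd y + 4.

y + 4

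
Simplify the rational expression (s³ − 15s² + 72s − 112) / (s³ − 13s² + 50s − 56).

(s − 4)/(s − 2)

Apply the Euclidean algorithm:
  s³ − 15s² + 72s − 112 = (s³ − 13s² + 50s − 56) + (−2s² + 22s − 56)
  s³ − 13s² + 50s − 56 = (−(1/2)s + 1)(−2s² + 22s − 56) + (0)
Last nonzero remainder: −2s² + 22s − 56. Dividing through by −2 gives the monic gcd s² − 11s + 28.
Cancel s² − 11s + 28 from numerator and denominator to get the reduced form.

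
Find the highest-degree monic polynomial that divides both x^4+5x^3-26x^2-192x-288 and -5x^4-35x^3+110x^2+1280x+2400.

Repeated division with remainder:
  x^4+5x^3-26x^2-192x-288 = (-1/5)(-5x^4-35x^3+110x^2+1280x+2400) + (-2x^3-4x^2+64x+192)
  -5x^4-35x^3+110x^2+1280x+2400 = ((5/2)x+25/2)(-2x^3-4x^2+64x+192) + (0)
Last nonzero remainder: -2x^3-4x^2+64x+192. Dividing through by -2 gives the monic gcd x^3+2x^2-32x-96.

x^3+2x^2-32x-96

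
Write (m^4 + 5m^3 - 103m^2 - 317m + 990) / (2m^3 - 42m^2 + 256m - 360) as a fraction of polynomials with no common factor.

Euclidean algorithm in ℚ[m]:
  m^4 + 5m^3 - 103m^2 - 317m + 990 = ((1/2)m + 13)(2m^3 - 42m^2 + 256m - 360) + (315m^2 - 3465m + 5670)
  2m^3 - 42m^2 + 256m - 360 = ((2/315)m - 4/63)(315m^2 - 3465m + 5670) + (0)
Last nonzero remainder: 315m^2 - 3465m + 5670. Dividing through by 315 gives the monic gcd m^2 - 11m + 18.
Cancel m^2 - 11m + 18 from numerator and denominator to get the reduced form.

(m^2 + 16m + 55)/(2m - 20)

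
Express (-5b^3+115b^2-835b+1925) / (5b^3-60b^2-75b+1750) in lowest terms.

(-b^2+16b-55)/(b^2-5b-50)

Repeated division with remainder:
  -5b^3+115b^2-835b+1925 = (-1)(5b^3-60b^2-75b+1750) + (55b^2-910b+3675)
  5b^3-60b^2-75b+1750 = ((1/11)b+50/121)(55b^2-910b+3675) + (-(4000/121)b+28000/121)
  55b^2-910b+3675 = (-(1331/800)b+2541/160)(-(4000/121)b+28000/121) + (0)
Last nonzero remainder: -(4000/121)b+28000/121. Dividing through by -4000/121 gives the monic gcd b-7.
Cancel b-7 from numerator and denominator to get the reduced form.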